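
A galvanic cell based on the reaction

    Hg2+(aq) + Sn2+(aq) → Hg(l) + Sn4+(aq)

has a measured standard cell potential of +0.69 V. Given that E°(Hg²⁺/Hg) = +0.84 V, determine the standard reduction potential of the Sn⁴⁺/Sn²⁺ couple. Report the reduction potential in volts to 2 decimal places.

+0.15 V

In the reaction as written the Hg²⁺/Hg couple is reduced (cathode) and Sn⁴⁺/Sn²⁺ is oxidized (anode), so E°cell = E°(Hg²⁺/Hg) − E°(Sn⁴⁺/Sn²⁺).
E°(Sn⁴⁺/Sn²⁺) = E°(cathode) − E°cell = +0.84 − (+0.69) = +0.15 V.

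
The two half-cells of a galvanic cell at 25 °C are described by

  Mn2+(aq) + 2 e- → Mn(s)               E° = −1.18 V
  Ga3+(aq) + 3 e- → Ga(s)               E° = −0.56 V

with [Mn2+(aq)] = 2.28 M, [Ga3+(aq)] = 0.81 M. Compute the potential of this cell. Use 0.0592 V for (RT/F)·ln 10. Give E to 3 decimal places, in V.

Since E°(Ga³⁺/Ga) > E°(Mn²⁺/Mn), Ga³⁺/Ga serves as the cathode.
E°cell = −0.56 − (−1.18) = +0.62 V, with n = 6 electrons transferred.
For the overall reaction 2 Ga3+(aq) + 3 Mn(s) → 2 Ga(s) + 3 Mn2+(aq), Q = [Mn2+(aq)]^3 / [Ga3+(aq)]^2 = 18.1, giving log Q = 1.257.
By the Nernst equation, E = +0.62 − (0.0592/6)·(1.257) = +0.608 V.

+0.608 V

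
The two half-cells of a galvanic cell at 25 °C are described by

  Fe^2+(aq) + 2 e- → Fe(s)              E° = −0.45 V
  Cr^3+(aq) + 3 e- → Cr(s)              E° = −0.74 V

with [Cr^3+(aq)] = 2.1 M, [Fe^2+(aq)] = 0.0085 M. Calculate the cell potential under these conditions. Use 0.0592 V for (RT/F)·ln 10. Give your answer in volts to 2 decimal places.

Since E°(Fe²⁺/Fe) > E°(Cr³⁺/Cr), Fe²⁺/Fe serves as the cathode.
The standard potential is −0.45 − (−0.74) = +0.29 V and the balanced reaction transfers n = 6 electrons.
Balancing gives 3 Fe^2+(aq) + 2 Cr(s) → 3 Fe(s) + 2 Cr^3+(aq); hence Q = [Cr^3+(aq)]^2 / [Fe^2+(aq)]^3 = 7.18×10^6 (log Q = 6.856).
Applying E = E° − (RT ln10/nF)·log Q gives +0.29 − (0.0592/6)(6.856) = +0.22 V.

+0.22 V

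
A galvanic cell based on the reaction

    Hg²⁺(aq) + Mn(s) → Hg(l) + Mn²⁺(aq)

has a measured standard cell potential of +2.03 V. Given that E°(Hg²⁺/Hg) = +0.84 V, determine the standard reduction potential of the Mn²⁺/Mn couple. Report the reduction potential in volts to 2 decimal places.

In the reaction as written the Hg²⁺/Hg couple is reduced (cathode) and Mn²⁺/Mn is oxidized (anode), so E°cell = E°(Hg²⁺/Hg) − E°(Mn²⁺/Mn).
E°(Mn²⁺/Mn) = E°(cathode) − E°cell = +0.84 − (+2.03) = −1.19 V.

−1.19 V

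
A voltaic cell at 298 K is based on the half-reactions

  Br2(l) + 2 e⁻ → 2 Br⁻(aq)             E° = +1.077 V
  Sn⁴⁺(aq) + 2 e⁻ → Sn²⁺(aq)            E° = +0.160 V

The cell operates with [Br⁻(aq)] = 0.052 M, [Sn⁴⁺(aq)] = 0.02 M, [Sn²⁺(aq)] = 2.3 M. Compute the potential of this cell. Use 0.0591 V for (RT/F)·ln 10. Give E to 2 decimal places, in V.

The Br₂/Br⁻ couple has the more positive E°, so it is the cathode; Sn⁴⁺/Sn²⁺ is the anode.
E°cell = E°cat − E°an = +1.077 − (+0.160) = +0.917 V; n = 2.
The balanced reaction is Br2(l) + Sn²⁺(aq) → 2 Br⁻(aq) + Sn⁴⁺(aq), so Q = ([Br⁻(aq)]^2·[Sn⁴⁺(aq)]) / [Sn²⁺(aq)] = 2.35×10^−5 and log Q = −4.629.
By the Nernst equation, E = +0.917 − (0.0591/2)·(−4.629) = +1.05 V.

+1.05 V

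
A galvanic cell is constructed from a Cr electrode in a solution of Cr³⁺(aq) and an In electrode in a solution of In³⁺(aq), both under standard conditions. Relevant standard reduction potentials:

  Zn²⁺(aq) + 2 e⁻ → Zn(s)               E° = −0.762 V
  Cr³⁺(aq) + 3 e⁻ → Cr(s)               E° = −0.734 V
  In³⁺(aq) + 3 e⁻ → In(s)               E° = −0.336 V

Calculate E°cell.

The In³⁺/In couple has the higher E°, so In ion is reduced (cathode) and Cr is oxidized (anode).
E°cell = E°(cathode) − E°(anode) = −0.336 − (−0.734) = +0.398 V.

+0.398 V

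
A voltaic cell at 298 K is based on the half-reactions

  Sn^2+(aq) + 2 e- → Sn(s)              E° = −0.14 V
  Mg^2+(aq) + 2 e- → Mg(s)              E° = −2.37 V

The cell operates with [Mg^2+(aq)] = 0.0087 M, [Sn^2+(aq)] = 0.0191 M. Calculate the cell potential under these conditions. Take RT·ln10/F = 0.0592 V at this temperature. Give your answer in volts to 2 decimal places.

Sn²⁺/Sn is reduced (cathode, E° = −0.14 V) and Mg²⁺/Mg is oxidized (anode).
The standard potential is −0.14 − (−2.37) = +2.23 V and the balanced reaction transfers n = 2 electrons.
Balancing gives Sn^2+(aq) + Mg(s) → Sn(s) + Mg^2+(aq); hence Q = [Mg^2+(aq)] / [Sn^2+(aq)] = 0.455 (log Q = −0.342).
E = E° − (0.0592/n)·log Q = +2.23 − (0.0592/2)(−0.342) = +2.24 V.

+2.24 V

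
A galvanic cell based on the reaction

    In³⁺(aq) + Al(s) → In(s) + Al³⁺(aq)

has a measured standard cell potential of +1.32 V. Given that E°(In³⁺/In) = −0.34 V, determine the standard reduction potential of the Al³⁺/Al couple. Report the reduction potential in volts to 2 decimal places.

In the reaction as written the In³⁺/In couple is reduced (cathode) and Al³⁺/Al is oxidized (anode), so E°cell = E°(In³⁺/In) − E°(Al³⁺/Al).
E°(Al³⁺/Al) = E°(cathode) − E°cell = −0.34 − (+1.32) = −1.66 V.

−1.66 V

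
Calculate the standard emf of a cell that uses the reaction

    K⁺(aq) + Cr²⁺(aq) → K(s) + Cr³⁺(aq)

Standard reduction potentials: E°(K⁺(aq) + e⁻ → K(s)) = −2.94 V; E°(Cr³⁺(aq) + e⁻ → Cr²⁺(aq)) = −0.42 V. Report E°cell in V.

In the reaction as written, K⁺(aq) is reduced (cathode) and Cr³⁺(aq) is produced by oxidation at the anode.
E°cell = E°(cathode) − E°(anode) = −2.94 − (−0.42) = −2.52 V.

−2.52 V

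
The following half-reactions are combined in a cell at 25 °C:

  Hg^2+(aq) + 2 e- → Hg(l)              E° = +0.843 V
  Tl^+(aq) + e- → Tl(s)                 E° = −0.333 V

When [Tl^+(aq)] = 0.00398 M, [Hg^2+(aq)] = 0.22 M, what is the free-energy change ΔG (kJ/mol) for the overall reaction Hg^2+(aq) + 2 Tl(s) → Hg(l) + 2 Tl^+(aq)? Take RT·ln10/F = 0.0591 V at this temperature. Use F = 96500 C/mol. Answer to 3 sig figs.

The standard cell potential is +0.843 − (−0.333) = +1.176 V, with n = 2 electrons in the balanced equation.
Here Q = [Tl^+(aq)]^2 / [Hg^2+(aq)] = 7.2×10^−5 (log Q = −4.143), giving E = +1.176 − (0.0591/2)·(−4.143) = +1.2984 V.
Finally ΔG = −nFE = −(2)(96500 C/mol)(+1.2984 V) = −251 kJ/mol.

−251 kJ/mol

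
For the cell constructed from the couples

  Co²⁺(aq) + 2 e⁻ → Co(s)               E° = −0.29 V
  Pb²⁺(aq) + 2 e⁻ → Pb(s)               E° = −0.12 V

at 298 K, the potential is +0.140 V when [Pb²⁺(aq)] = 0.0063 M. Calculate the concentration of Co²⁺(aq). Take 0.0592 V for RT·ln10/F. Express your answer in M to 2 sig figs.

With Pb²⁺/Pb at the cathode and Co²⁺/Co at the anode, E°cell = −0.12 − (−0.29) = +0.17 V (n = 2).
Rearranging E = E° − (0.0592/n)·log Q gives log Q = 2(+0.17 − (+0.140))/0.0592 = 1.014.
The balanced reaction is Pb²⁺(aq) + Co(s) → Pb(s) + Co²⁺(aq), so Q = [Co²⁺(aq)] / [Pb²⁺(aq)].
Solving for the unknown gives log [Co²⁺(aq)] = −1.187, so [Co²⁺(aq)] ≈ 0.065 M.

0.065 M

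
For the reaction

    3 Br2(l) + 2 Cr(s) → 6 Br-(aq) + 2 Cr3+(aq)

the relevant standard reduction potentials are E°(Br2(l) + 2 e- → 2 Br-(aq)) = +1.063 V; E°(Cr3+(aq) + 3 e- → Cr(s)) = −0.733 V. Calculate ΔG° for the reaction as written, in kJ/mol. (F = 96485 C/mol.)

−1040 kJ/mol

In the reaction as written Br2(l) is reduced, so the Br₂/Br⁻ couple is the cathode and Cr³⁺/Cr is the anode.
E°cell = +1.063 − (−0.733) = +1.796 V; balancing electrons gives n = 6.
ΔG° = −nFE°cell = −(6)(96485)(+1.796) J/mol = −1040 kJ/mol.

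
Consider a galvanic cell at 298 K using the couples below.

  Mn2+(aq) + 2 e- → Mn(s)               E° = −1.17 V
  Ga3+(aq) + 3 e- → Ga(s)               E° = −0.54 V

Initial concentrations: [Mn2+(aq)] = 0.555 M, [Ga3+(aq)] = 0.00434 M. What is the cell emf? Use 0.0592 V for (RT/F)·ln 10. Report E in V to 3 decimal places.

+0.591 V

Ga³⁺/Ga is reduced (cathode, E° = −0.54 V) and Mn²⁺/Mn is oxidized (anode).
E°cell = −0.54 − (−1.17) = +0.63 V, with n = 6 electrons transferred.
For the overall reaction 2 Ga3+(aq) + 3 Mn(s) → 2 Ga(s) + 3 Mn2+(aq), Q = [Mn2+(aq)]^3 / [Ga3+(aq)]^2 = 9.08×10^3, giving log Q = 3.958.
E = E° − (0.0592/n)·log Q = +0.63 − (0.0592/6)(3.958) = +0.591 V.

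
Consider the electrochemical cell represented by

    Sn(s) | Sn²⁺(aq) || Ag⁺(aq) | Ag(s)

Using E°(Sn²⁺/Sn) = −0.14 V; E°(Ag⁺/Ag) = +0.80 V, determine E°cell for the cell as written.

+0.94 V

By convention the left-hand electrode in cell notation is the anode (oxidation) and the right-hand electrode is the cathode (reduction).
E°cell = E°(right) − E°(left) = +0.80 − (−0.14) = +0.94 V.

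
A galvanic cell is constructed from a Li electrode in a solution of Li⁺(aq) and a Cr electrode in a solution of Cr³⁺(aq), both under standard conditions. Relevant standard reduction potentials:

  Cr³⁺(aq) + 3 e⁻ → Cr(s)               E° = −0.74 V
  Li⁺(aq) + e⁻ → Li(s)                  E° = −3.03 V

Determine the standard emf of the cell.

+2.29 V

Of the two couples in this cell, the one with the more positive reduction potential is reduced at the cathode: here that is Cr³⁺/Cr (−0.74 V); Li⁺/Li (−3.03 V) is the anode.
E°cell = E°(cathode) − E°(anode) = −0.74 − (−3.03) = +2.29 V.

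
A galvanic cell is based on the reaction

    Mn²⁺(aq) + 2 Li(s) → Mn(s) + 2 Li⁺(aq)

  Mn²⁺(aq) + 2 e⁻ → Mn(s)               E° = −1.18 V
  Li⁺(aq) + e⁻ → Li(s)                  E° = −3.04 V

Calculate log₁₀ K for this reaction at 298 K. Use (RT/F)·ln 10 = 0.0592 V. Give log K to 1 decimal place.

log K = 62.8

The Mn²⁺/Mn couple is reduced (cathode); E°cell = −1.18 − (−3.04) = +1.86 V with n = 2.
At equilibrium E = 0, so log K = nE°cell / 0.0592 = (2)(+1.86) / 0.0592 = 62.8.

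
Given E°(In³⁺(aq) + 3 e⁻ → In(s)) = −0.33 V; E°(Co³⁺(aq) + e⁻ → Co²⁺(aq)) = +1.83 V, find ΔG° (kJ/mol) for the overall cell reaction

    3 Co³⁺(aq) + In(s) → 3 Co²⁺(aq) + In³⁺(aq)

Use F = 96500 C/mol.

−625 kJ/mol

In the reaction as written Co³⁺(aq) is reduced, so the Co³⁺/Co²⁺ couple is the cathode and In³⁺/In is the anode.
E°cell = +1.83 − (−0.33) = +2.16 V; balancing electrons gives n = 3.
ΔG° = −nFE°cell = −(3)(96500)(+2.16) J/mol = −625 kJ/mol.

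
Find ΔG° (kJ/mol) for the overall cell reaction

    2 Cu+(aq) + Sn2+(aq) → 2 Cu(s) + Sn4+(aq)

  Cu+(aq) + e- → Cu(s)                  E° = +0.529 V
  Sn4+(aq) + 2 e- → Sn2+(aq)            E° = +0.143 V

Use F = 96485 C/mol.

−74.5 kJ/mol

In the reaction as written Cu+(aq) is reduced, so the Cu⁺/Cu couple is the cathode and Sn⁴⁺/Sn²⁺ is the anode.
E°cell = +0.529 − (+0.143) = +0.386 V; balancing electrons gives n = 2.
ΔG° = −nFE°cell = −(2)(96485)(+0.386) J/mol = −74.5 kJ/mol.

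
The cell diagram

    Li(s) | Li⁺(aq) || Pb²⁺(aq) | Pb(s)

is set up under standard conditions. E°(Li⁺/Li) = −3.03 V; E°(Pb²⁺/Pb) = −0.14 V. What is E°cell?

+2.89 V

By convention the left-hand electrode in cell notation is the anode (oxidation) and the right-hand electrode is the cathode (reduction).
E°cell = E°(right) − E°(left) = −0.14 − (−3.03) = +2.89 V.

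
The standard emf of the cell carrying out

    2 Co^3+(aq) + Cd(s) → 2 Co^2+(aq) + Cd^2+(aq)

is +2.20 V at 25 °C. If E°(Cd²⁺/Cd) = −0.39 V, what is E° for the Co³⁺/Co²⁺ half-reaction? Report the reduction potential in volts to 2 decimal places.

In the reaction as written the Co³⁺/Co²⁺ couple is reduced (cathode) and Cd²⁺/Cd is oxidized (anode), so E°cell = E°(Co³⁺/Co²⁺) − E°(Cd²⁺/Cd).
E°(Co³⁺/Co²⁺) = E°cell + E°(anode) = +2.20 + (−0.39) = +1.81 V.

+1.81 V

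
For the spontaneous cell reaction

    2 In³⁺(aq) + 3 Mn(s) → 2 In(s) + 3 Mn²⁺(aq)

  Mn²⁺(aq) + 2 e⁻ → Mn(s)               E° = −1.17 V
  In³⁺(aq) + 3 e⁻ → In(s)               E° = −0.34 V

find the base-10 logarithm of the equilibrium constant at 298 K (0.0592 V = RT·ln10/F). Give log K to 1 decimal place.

The In³⁺/In couple is reduced (cathode); E°cell = −0.34 − (−1.17) = +0.83 V with n = 6.
At equilibrium E = 0, so log K = nE°cell / 0.0592 = (6)(+0.83) / 0.0592 = 84.1.

log K = 84.1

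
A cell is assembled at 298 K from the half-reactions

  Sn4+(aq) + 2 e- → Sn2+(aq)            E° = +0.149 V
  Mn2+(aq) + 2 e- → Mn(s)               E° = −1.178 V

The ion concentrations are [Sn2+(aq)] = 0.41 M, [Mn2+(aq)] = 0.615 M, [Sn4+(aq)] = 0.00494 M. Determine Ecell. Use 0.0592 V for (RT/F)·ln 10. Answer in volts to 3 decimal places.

The Sn⁴⁺/Sn²⁺ couple has the more positive E°, so it is the cathode; Mn²⁺/Mn is the anode.
E°cell = E°cat − E°an = +0.149 − (−1.178) = +1.327 V; n = 2.
Balancing gives Sn4+(aq) + Mn(s) → Sn2+(aq) + Mn2+(aq); hence Q = ([Sn2+(aq)]·[Mn2+(aq)]) / [Sn4+(aq)] = 51 (log Q = 1.708).
By the Nernst equation, E = +1.327 − (0.0592/2)·(1.708) = +1.276 V.

+1.276 V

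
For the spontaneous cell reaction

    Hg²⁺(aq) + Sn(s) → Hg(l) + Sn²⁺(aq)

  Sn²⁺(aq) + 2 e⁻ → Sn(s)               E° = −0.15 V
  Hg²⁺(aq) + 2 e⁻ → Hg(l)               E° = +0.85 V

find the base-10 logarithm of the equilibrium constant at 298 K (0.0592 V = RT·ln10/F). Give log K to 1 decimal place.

log K = 33.8

The Hg²⁺/Hg couple is reduced (cathode); E°cell = +0.85 − (−0.15) = +1.00 V with n = 2.
At equilibrium E = 0, so log K = nE°cell / 0.0592 = (2)(+1.00) / 0.0592 = 33.8.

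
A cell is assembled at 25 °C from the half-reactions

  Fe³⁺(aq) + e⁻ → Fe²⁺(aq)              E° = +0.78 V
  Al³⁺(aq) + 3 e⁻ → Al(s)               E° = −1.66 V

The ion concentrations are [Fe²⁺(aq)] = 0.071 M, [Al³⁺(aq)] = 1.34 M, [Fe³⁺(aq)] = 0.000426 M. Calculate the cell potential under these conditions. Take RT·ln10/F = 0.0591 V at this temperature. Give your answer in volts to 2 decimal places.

+2.31 V

Fe³⁺/Fe²⁺ is reduced (cathode, E° = +0.78 V) and Al³⁺/Al is oxidized (anode).
E°cell = +0.78 − (−1.66) = +2.44 V, with n = 3 electrons transferred.
For the overall reaction 3 Fe³⁺(aq) + Al(s) → 3 Fe²⁺(aq) + Al³⁺(aq), Q = ([Fe²⁺(aq)]^3·[Al³⁺(aq)]) / [Fe³⁺(aq)]^3 = 6.2×10^6, giving log Q = 6.793.
E = E° − (0.0591/n)·log Q = +2.44 − (0.0591/3)(6.793) = +2.31 V.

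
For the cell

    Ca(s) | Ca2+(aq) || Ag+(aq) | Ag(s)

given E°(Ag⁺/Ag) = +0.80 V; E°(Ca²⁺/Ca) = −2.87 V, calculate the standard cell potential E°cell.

+3.67 V

By convention the left-hand electrode in cell notation is the anode (oxidation) and the right-hand electrode is the cathode (reduction).
E°cell = E°(right) − E°(left) = +0.80 − (−2.87) = +3.67 V.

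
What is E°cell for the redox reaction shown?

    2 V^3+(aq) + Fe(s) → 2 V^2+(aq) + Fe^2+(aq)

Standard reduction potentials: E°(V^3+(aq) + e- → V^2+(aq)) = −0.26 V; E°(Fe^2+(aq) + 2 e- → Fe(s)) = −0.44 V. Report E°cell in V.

+0.18 V

In the reaction as written, V^3+(aq) is reduced (cathode) and Fe^2+(aq) is produced by oxidation at the anode.
E°cell = E°(cathode) − E°(anode) = −0.26 − (−0.44) = +0.18 V.
The positive value indicates the reaction is spontaneous as written.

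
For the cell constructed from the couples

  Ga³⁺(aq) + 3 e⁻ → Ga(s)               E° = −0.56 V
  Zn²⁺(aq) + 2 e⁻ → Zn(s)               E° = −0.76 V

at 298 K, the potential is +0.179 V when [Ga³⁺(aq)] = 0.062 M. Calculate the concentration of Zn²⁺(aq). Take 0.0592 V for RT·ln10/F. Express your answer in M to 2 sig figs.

0.80 M

The Ga³⁺/Ga couple has the larger reduction potential, so it is the cathode: E°cell = −0.56 − (−0.76) = +0.20 V and n = 6.
Rearranging E = E° − (0.0592/n)·log Q gives log Q = 6(+0.20 − (+0.179))/0.0592 = 2.128.
For 2 Ga³⁺(aq) + 3 Zn(s) → 2 Ga(s) + 3 Zn²⁺(aq), the reaction quotient is Q = [Zn²⁺(aq)]^3 / [Ga³⁺(aq)]^2.
Isolating [Zn²⁺(aq)] in Q = 10^{2.128} yields log [Zn²⁺(aq)] = −0.096, i.e. 0.80 M.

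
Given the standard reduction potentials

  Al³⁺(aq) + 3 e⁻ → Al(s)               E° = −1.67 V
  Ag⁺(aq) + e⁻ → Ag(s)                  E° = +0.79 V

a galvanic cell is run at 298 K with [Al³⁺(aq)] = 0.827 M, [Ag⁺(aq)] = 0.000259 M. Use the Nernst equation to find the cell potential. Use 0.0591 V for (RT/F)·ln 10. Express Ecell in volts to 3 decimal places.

+2.250 V

The Ag⁺/Ag couple has the more positive E°, so it is the cathode; Al³⁺/Al is the anode.
E°cell = +0.79 − (−1.67) = +2.46 V, with n = 3 electrons transferred.
For the overall reaction 3 Ag⁺(aq) + Al(s) → 3 Ag(s) + Al³⁺(aq), Q = [Al³⁺(aq)] / [Ag⁺(aq)]^3 = 4.76×10^10, giving log Q = 10.678.
By the Nernst equation, E = +2.46 − (0.0591/3)·(10.678) = +2.250 V.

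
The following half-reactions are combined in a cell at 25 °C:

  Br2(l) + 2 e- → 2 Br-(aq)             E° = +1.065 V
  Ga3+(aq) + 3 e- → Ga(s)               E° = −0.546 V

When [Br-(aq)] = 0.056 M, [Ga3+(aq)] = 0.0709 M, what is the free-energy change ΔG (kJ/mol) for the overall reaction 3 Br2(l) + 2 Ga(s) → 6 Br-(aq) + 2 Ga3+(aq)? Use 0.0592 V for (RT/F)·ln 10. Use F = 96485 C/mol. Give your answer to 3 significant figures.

−989 kJ/mol

The standard cell potential is +1.065 − (−0.546) = +1.611 V, with n = 6 electrons in the balanced equation.
Q = [Br-(aq)]^6·[Ga3+(aq)]^2 = 1.55×10^−10, so log Q = −9.810 and E = +1.611 − (0.0592/6)(−9.810) = +1.7078 V.
Finally ΔG = −nFE = −(6)(96485 C/mol)(+1.7078 V) = −989 kJ/mol.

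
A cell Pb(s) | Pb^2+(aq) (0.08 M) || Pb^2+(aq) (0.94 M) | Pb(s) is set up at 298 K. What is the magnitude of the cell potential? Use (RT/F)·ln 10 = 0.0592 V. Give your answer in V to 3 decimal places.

For a concentration cell E°cell = 0, since both electrodes use the same couple.
The compartment with the higher Pb^2+(aq) concentration (0.94 M) acts as the cathode; ions are reduced there and produced at the dilute (0.08 M) anode.
With n = 2, Ecell = −(0.0592/2)·log([dilute]/[conc]) = −(0.0592/2)·log(0.08/0.94) = +0.032 V.

0.032 V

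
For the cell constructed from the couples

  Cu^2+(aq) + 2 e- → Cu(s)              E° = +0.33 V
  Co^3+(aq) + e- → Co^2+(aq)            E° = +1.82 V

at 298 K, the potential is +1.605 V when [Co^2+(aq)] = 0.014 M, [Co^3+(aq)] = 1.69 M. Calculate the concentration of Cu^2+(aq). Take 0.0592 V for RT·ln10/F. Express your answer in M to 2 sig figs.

The Co³⁺/Co²⁺ couple has the larger reduction potential, so it is the cathode: E°cell = +1.82 − (+0.33) = +1.49 V and n = 2.
Rearranging E = E° − (0.0592/n)·log Q gives log Q = 2(+1.49 − (+1.605))/0.0592 = −3.885.
The balanced reaction is 2 Co^3+(aq) + Cu(s) → 2 Co^2+(aq) + Cu^2+(aq), so Q = ([Co^2+(aq)]^2·[Cu^2+(aq)]) / [Co^3+(aq)]^2.
Isolating [Cu^2+(aq)] in Q = 10^{−3.885} yields log [Cu^2+(aq)] = 0.279, i.e. 1.9 M.

1.9 M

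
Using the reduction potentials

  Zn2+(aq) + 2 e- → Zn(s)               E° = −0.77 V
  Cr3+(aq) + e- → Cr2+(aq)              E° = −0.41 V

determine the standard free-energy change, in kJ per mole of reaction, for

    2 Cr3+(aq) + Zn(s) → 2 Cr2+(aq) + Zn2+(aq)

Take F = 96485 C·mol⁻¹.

In the reaction as written Cr3+(aq) is reduced, so the Cr³⁺/Cr²⁺ couple is the cathode and Zn²⁺/Zn is the anode.
E°cell = −0.41 − (−0.77) = +0.36 V; balancing electrons gives n = 2.
ΔG° = −nFE°cell = −(2)(96485)(+0.36) J/mol = −69.5 kJ/mol.

−69.5 kJ/mol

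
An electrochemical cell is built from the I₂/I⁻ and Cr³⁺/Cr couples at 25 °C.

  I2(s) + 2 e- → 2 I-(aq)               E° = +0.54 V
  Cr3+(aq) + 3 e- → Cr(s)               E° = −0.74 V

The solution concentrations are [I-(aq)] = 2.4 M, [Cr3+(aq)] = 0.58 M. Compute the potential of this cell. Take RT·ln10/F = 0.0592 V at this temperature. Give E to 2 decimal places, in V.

The I₂/I⁻ couple has the more positive E°, so it is the cathode; Cr³⁺/Cr is the anode.
The standard potential is +0.54 − (−0.74) = +1.28 V and the balanced reaction transfers n = 6 electrons.
Balancing gives 3 I2(s) + 2 Cr(s) → 6 I-(aq) + 2 Cr3+(aq); hence Q = [I-(aq)]^6·[Cr3+(aq)]^2 = 64.3 (log Q = 1.808).
By the Nernst equation, E = +1.28 − (0.0592/6)·(1.808) = +1.26 V.

+1.26 V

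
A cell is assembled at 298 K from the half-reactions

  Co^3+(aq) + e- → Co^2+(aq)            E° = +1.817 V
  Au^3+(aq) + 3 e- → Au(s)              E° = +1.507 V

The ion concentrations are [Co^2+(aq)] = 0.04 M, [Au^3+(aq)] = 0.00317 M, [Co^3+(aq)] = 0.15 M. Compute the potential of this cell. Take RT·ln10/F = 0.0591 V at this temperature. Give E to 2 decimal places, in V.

+0.39 V

The Co³⁺/Co²⁺ couple has the more positive E°, so it is the cathode; Au³⁺/Au is the anode.
E°cell = +1.817 − (+1.507) = +0.310 V, with n = 3 electrons transferred.
The balanced reaction is 3 Co^3+(aq) + Au(s) → 3 Co^2+(aq) + Au^3+(aq), so Q = ([Co^2+(aq)]^3·[Au^3+(aq)]) / [Co^3+(aq)]^3 = 6.01×10^−5 and log Q = −4.221.
E = E° − (0.0591/n)·log Q = +0.310 − (0.0591/3)(−4.221) = +0.39 V.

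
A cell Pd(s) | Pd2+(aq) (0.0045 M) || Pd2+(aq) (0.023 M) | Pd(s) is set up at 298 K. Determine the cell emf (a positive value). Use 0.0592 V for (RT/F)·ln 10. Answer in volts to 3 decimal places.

0.021 V

For a concentration cell E°cell = 0, since both electrodes use the same couple.
The compartment with the higher Pd2+(aq) concentration (0.023 M) acts as the cathode; ions are reduced there and produced at the dilute (0.0045 M) anode.
With n = 2, Ecell = −(0.0592/2)·log([dilute]/[conc]) = −(0.0592/2)·log(0.0045/0.023) = +0.021 V.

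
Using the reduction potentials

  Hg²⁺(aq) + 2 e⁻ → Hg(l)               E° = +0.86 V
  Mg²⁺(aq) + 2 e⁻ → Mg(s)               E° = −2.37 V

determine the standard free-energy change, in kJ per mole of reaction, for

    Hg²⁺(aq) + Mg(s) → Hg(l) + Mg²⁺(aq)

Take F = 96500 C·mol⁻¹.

−623 kJ/mol

In the reaction as written Hg²⁺(aq) is reduced, so the Hg²⁺/Hg couple is the cathode and Mg²⁺/Mg is the anode.
E°cell = +0.86 − (−2.37) = +3.23 V; balancing electrons gives n = 2.
ΔG° = −nFE°cell = −(2)(96500)(+3.23) J/mol = −623 kJ/mol.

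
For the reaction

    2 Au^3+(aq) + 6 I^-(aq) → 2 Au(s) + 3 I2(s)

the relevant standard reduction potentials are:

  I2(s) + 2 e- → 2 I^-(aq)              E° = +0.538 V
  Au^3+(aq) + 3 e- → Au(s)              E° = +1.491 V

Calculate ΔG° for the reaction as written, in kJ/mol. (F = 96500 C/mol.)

In the reaction as written Au^3+(aq) is reduced, so the Au³⁺/Au couple is the cathode and I₂/I⁻ is the anode.
E°cell = +1.491 − (+0.538) = +0.953 V; balancing electrons gives n = 6.
ΔG° = −nFE°cell = −(6)(96500)(+0.953) J/mol = −552 kJ/mol.

−552 kJ/mol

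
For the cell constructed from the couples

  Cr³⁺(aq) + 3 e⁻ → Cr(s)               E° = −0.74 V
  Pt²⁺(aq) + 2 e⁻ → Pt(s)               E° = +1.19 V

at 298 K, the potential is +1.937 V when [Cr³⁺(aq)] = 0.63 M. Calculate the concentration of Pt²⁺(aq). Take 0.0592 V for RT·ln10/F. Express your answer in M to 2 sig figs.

The Pt²⁺/Pt couple has the larger reduction potential, so it is the cathode: E°cell = +1.19 − (−0.74) = +1.93 V and n = 6.
Since E = E° − (0.0592/n)·log Q, log Q = n(E° − E)/0.0592 = −0.709.
Balancing electrons gives 3 Pt²⁺(aq) + 2 Cr(s) → 3 Pt(s) + 2 Cr³⁺(aq); thus Q = [Cr³⁺(aq)]^2 / [Pt²⁺(aq)]^3.
Substituting the known concentrations and solving, log [Pt²⁺(aq)] = 0.103 and [Pt²⁺(aq)] = 1.3 M.

1.3 M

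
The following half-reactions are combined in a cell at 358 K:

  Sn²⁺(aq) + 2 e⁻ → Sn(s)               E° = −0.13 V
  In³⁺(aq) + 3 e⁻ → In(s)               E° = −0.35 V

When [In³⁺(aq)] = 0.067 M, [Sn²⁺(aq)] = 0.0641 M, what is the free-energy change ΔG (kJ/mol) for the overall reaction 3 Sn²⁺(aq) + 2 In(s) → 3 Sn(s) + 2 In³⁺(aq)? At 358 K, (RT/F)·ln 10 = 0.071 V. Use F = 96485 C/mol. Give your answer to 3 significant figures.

−119 kJ/mol

E°cell = −0.13 − (−0.35) = +0.22 V; the balanced reaction transfers n = 6 electrons.
The reaction quotient is [In³⁺(aq)]^2 / [Sn²⁺(aq)]^3 = 17; by Nernst, E = +0.22 − (0.071/6)(1.232) = +0.2054 V.
Finally ΔG = −nFE = −(6)(96485 C/mol)(+0.2054 V) = −119 kJ/mol.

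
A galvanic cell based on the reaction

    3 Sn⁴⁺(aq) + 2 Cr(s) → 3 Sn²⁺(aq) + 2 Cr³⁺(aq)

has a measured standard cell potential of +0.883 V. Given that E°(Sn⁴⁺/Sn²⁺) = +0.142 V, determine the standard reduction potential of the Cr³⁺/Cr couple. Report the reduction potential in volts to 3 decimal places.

In the reaction as written the Sn⁴⁺/Sn²⁺ couple is reduced (cathode) and Cr³⁺/Cr is oxidized (anode), so E°cell = E°(Sn⁴⁺/Sn²⁺) − E°(Cr³⁺/Cr).
E°(Cr³⁺/Cr) = E°(cathode) − E°cell = +0.142 − (+0.883) = −0.741 V.

−0.741 V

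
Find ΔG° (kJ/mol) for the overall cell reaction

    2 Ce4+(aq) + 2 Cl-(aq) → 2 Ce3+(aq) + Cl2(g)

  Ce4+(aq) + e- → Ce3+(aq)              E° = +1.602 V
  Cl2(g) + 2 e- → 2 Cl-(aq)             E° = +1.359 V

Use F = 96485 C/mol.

−46.9 kJ/mol

In the reaction as written Ce4+(aq) is reduced, so the Ce⁴⁺/Ce³⁺ couple is the cathode and Cl₂/Cl⁻ is the anode.
E°cell = +1.602 − (+1.359) = +0.243 V; balancing electrons gives n = 2.
ΔG° = −nFE°cell = −(2)(96485)(+0.243) J/mol = −46.9 kJ/mol.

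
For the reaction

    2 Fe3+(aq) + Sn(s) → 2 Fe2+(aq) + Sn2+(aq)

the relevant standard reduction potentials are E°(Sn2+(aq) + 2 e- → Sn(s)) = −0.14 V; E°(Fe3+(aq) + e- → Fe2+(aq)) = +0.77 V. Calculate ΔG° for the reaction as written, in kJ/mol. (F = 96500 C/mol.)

In the reaction as written Fe3+(aq) is reduced, so the Fe³⁺/Fe²⁺ couple is the cathode and Sn²⁺/Sn is the anode.
E°cell = +0.77 − (−0.14) = +0.91 V; balancing electrons gives n = 2.
ΔG° = −nFE°cell = −(2)(96500)(+0.91) J/mol = −176 kJ/mol.

−176 kJ/mol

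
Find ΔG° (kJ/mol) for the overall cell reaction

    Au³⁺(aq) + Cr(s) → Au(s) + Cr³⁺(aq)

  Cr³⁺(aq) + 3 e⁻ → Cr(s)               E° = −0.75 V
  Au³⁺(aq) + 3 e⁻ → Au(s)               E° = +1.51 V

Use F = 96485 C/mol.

In the reaction as written Au³⁺(aq) is reduced, so the Au³⁺/Au couple is the cathode and Cr³⁺/Cr is the anode.
E°cell = +1.51 − (−0.75) = +2.26 V; balancing electrons gives n = 3.
ΔG° = −nFE°cell = −(3)(96485)(+2.26) J/mol = −654 kJ/mol.

−654 kJ/mol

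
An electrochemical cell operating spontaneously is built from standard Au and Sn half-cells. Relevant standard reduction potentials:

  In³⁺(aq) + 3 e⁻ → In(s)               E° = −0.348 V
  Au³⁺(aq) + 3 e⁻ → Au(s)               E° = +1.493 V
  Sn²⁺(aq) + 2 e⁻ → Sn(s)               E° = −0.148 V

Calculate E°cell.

+1.641 V

Of the two couples in this cell, the one with the more positive reduction potential is reduced at the cathode: here that is Au³⁺/Au (+1.493 V); Sn²⁺/Sn (−0.148 V) is the anode.
E°cell = E°(cathode) − E°(anode) = +1.493 − (−0.148) = +1.641 V.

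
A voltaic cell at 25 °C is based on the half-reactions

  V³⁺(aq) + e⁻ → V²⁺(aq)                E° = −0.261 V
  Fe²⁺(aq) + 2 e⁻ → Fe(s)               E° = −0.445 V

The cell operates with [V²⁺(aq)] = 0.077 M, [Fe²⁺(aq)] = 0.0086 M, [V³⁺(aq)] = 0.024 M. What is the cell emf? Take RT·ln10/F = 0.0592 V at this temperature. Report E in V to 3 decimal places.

Since E°(V³⁺/V²⁺) > E°(Fe²⁺/Fe), V³⁺/V²⁺ serves as the cathode.
E°cell = −0.261 − (−0.445) = +0.184 V, with n = 2 electrons transferred.
Balancing gives 2 V³⁺(aq) + Fe(s) → 2 V²⁺(aq) + Fe²⁺(aq); hence Q = ([V²⁺(aq)]^2·[Fe²⁺(aq)]) / [V³⁺(aq)]^2 = 0.0885 (log Q = −1.053).
E = E° − (0.0592/n)·log Q = +0.184 − (0.0592/2)(−1.053) = +0.215 V.

+0.215 V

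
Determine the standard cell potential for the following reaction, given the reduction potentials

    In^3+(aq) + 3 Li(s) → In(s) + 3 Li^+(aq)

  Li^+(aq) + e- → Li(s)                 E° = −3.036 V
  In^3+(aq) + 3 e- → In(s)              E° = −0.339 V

+2.697 V

In^3+(aq) gains electrons, so the In³⁺/In couple is the cathode; the Li⁺/Li couple is the anode.
E°cell = E°(cathode) − E°(anode) = −0.339 − (−3.036) = +2.697 V.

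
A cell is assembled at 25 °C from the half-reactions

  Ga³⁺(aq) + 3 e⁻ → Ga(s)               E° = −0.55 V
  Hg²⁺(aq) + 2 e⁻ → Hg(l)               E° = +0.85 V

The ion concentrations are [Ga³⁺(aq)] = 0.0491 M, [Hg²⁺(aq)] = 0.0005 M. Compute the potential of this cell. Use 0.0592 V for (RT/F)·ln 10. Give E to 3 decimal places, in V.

+1.328 V

The Hg²⁺/Hg couple has the more positive E°, so it is the cathode; Ga³⁺/Ga is the anode.
E°cell = E°cat − E°an = +0.85 − (−0.55) = +1.40 V; n = 6.
Balancing gives 3 Hg²⁺(aq) + 2 Ga(s) → 3 Hg(l) + 2 Ga³⁺(aq); hence Q = [Ga³⁺(aq)]^2 / [Hg²⁺(aq)]^3 = 1.93×10^7 (log Q = 7.285).
By the Nernst equation, E = +1.40 − (0.0592/6)·(7.285) = +1.328 V.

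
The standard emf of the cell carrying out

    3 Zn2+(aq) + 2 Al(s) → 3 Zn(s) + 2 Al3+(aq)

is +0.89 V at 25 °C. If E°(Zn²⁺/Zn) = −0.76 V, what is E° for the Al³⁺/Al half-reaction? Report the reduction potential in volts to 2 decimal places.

In the reaction as written the Zn²⁺/Zn couple is reduced (cathode) and Al³⁺/Al is oxidized (anode), so E°cell = E°(Zn²⁺/Zn) − E°(Al³⁺/Al).
E°(Al³⁺/Al) = E°(cathode) − E°cell = −0.76 − (+0.89) = −1.65 V.

−1.65 V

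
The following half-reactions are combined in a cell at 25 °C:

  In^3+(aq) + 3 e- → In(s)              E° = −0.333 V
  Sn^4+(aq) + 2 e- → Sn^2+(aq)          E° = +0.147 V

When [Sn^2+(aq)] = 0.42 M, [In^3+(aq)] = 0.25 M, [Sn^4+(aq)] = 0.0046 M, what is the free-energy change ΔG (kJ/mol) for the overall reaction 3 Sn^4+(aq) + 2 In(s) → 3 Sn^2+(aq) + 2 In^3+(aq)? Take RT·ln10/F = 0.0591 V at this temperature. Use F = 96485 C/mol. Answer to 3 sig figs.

−251 kJ/mol

The standard cell potential is +0.147 − (−0.333) = +0.480 V, with n = 6 electrons in the balanced equation.
Q = ([Sn^2+(aq)]^3·[In^3+(aq)]^2) / [Sn^4+(aq)]^3 = 4.76×10^4, so log Q = 4.677 and E = +0.480 − (0.0591/6)(4.677) = +0.4339 V.
Then ΔG = −nFE = −6 × 96485 × +0.4339 J/mol = −251 kJ/mol.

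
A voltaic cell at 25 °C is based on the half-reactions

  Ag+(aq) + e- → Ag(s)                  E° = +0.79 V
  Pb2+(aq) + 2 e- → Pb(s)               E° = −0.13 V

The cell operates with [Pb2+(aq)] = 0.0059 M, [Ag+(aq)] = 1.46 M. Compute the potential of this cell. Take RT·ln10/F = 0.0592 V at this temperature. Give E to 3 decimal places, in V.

The Ag⁺/Ag couple has the more positive E°, so it is the cathode; Pb²⁺/Pb is the anode.
E°cell = +0.79 − (−0.13) = +0.92 V, with n = 2 electrons transferred.
Balancing gives 2 Ag+(aq) + Pb(s) → 2 Ag(s) + Pb2+(aq); hence Q = [Pb2+(aq)] / [Ag+(aq)]^2 = 0.00277 (log Q = −2.558).
By the Nernst equation, E = +0.92 − (0.0592/2)·(−2.558) = +0.996 V.

+0.996 V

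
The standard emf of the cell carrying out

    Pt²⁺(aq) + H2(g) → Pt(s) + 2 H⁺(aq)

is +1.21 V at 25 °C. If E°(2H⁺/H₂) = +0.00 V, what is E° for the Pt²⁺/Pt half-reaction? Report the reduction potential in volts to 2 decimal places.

+1.21 V

In the reaction as written the Pt²⁺/Pt couple is reduced (cathode) and 2H⁺/H₂ is oxidized (anode), so E°cell = E°(Pt²⁺/Pt) − E°(2H⁺/H₂).
E°(Pt²⁺/Pt) = E°cell + E°(anode) = +1.21 + (+0.00) = +1.21 V.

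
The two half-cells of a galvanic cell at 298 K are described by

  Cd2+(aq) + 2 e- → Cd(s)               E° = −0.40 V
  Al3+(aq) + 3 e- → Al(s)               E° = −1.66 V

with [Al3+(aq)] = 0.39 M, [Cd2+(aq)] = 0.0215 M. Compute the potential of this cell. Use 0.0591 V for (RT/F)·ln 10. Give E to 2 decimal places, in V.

The Cd²⁺/Cd couple has the more positive E°, so it is the cathode; Al³⁺/Al is the anode.
E°cell = −0.40 − (−1.66) = +1.26 V, with n = 6 electrons transferred.
The balanced reaction is 3 Cd2+(aq) + 2 Al(s) → 3 Cd(s) + 2 Al3+(aq), so Q = [Al3+(aq)]^2 / [Cd2+(aq)]^3 = 1.53×10^4 and log Q = 4.185.
E = E° − (0.0591/n)·log Q = +1.26 − (0.0591/6)(4.185) = +1.22 V.

+1.22 V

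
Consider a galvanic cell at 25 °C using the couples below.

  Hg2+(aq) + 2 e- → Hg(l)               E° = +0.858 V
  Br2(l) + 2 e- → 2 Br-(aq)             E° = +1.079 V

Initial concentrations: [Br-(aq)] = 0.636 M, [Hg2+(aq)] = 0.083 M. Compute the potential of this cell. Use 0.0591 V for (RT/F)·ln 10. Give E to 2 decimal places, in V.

+0.26 V

Since E°(Br₂/Br⁻) > E°(Hg²⁺/Hg), Br₂/Br⁻ serves as the cathode.
The standard potential is +1.079 − (+0.858) = +0.221 V and the balanced reaction transfers n = 2 electrons.
Balancing gives Br2(l) + Hg(l) → 2 Br-(aq) + Hg2+(aq); hence Q = [Br-(aq)]^2·[Hg2+(aq)] = 0.0336 (log Q = −1.474).
Applying E = E° − (RT ln10/nF)·log Q gives +0.221 − (0.0591/2)(−1.474) = +0.26 V.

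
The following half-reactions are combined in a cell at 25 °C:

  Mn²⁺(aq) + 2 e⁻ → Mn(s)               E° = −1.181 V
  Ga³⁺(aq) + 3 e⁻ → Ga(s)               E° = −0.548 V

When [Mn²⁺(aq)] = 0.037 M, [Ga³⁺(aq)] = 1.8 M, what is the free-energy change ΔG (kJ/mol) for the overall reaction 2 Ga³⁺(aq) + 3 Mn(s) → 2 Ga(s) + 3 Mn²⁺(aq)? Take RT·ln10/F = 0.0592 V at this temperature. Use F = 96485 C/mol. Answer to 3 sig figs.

With Ga³⁺/Ga reduced at the cathode, E°cell = −0.548 − (−1.181) = +0.633 V and n = 6.
Here Q = [Mn²⁺(aq)]^3 / [Ga³⁺(aq)]^2 = 1.56×10^−5 (log Q = −4.806), giving E = +0.633 − (0.0592/6)·(−4.806) = +0.6804 V.
ΔG = −nFE = −(6)(96485)(+0.6804) J/mol = −394 kJ/mol.

−394 kJ/mol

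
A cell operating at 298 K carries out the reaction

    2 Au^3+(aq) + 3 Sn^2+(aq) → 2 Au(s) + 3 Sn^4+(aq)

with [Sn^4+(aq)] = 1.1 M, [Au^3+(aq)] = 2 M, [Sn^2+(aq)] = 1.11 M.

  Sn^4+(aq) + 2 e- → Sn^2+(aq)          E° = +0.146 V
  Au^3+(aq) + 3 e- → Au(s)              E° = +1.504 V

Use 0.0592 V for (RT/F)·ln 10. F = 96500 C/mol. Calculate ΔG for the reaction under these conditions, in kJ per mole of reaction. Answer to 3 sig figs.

E°cell = +1.504 − (+0.146) = +1.358 V; the balanced reaction transfers n = 6 electrons.
Q = [Sn^4+(aq)]^3 / ([Au^3+(aq)]^2·[Sn^2+(aq)]^3) = 0.243, so log Q = −0.614 and E = +1.358 − (0.0592/6)(−0.614) = +1.3641 V.
Then ΔG = −nFE = −6 × 96500 × +1.3641 J/mol = −790 kJ/mol.

−790 kJ/mol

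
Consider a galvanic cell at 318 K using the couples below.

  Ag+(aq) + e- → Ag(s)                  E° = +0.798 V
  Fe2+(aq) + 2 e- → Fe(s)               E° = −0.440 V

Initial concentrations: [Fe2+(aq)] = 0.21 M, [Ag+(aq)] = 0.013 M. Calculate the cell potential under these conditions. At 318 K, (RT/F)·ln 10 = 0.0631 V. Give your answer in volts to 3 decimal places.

Since E°(Ag⁺/Ag) > E°(Fe²⁺/Fe), Ag⁺/Ag serves as the cathode.
The standard potential is +0.798 − (−0.440) = +1.238 V and the balanced reaction transfers n = 2 electrons.
The balanced reaction is 2 Ag+(aq) + Fe(s) → 2 Ag(s) + Fe2+(aq), so Q = [Fe2+(aq)] / [Ag+(aq)]^2 = 1.24×10^3 and log Q = 3.094.
By the Nernst equation, E = +1.238 − (0.0631/2)·(3.094) = +1.140 V.

+1.140 V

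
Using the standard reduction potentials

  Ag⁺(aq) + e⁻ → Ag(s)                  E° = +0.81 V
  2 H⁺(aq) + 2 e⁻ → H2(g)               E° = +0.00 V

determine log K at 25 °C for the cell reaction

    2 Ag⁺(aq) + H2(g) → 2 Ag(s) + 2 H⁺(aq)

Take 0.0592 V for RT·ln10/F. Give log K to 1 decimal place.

The Ag⁺/Ag couple is reduced (cathode); E°cell = +0.81 − (+0.00) = +0.81 V with n = 2.
At equilibrium E = 0, so log K = nE°cell / 0.0592 = (2)(+0.81) / 0.0592 = 27.4.

log K = 27.4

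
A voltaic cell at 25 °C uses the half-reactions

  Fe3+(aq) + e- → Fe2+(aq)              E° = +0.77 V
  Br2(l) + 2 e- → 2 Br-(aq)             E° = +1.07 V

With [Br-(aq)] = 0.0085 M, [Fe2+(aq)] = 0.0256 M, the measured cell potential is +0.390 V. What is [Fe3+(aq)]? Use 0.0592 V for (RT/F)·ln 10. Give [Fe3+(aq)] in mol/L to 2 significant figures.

Br₂/Br⁻ is the cathode (higher E°); E°cell = +1.07 − (+0.77) = +0.30 V with n = 2.
Rearranging E = E° − (0.0592/n)·log Q gives log Q = 2(+0.30 − (+0.390))/0.0592 = −3.041.
Balancing electrons gives Br2(l) + 2 Fe2+(aq) → 2 Br-(aq) + 2 Fe3+(aq); thus Q = ([Br-(aq)]^2·[Fe3+(aq)]^2) / [Fe2+(aq)]^2.
Isolating [Fe3+(aq)] in Q = 10^{−3.041} yields log [Fe3+(aq)] = −1.042, i.e. 0.091 M.

0.091 M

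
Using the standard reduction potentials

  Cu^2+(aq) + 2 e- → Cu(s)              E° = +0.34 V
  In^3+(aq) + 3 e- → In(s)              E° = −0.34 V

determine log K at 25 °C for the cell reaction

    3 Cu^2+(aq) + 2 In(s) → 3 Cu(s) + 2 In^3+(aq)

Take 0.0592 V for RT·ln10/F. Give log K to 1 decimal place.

log K = 68.9

The Cu²⁺/Cu couple is reduced (cathode); E°cell = +0.34 − (−0.34) = +0.68 V with n = 6.
At equilibrium E = 0, so log K = nE°cell / 0.0592 = (6)(+0.68) / 0.0592 = 68.9.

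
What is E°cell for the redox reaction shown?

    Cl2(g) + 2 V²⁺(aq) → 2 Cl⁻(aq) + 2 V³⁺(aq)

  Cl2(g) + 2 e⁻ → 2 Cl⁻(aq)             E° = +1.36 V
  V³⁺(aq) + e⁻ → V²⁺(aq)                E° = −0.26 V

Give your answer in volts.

Cl2(g) gains electrons, so the Cl₂/Cl⁻ couple is the cathode; the V³⁺/V²⁺ couple is the anode.
E°cell = E°(cathode) − E°(anode) = +1.36 − (−0.26) = +1.62 V.
The positive value indicates the reaction is spontaneous as written.

+1.62 V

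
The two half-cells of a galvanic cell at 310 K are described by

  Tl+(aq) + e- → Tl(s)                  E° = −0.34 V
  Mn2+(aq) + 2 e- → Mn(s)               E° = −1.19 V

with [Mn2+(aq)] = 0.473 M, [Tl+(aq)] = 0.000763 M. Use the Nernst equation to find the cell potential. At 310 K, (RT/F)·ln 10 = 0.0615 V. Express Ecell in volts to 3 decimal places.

+0.668 V

Since E°(Tl⁺/Tl) > E°(Mn²⁺/Mn), Tl⁺/Tl serves as the cathode.
E°cell = −0.34 − (−1.19) = +0.85 V, with n = 2 electrons transferred.
For the overall reaction 2 Tl+(aq) + Mn(s) → 2 Tl(s) + Mn2+(aq), Q = [Mn2+(aq)] / [Tl+(aq)]^2 = 8.12×10^5, giving log Q = 5.910.
Applying E = E° − (RT ln10/nF)·log Q gives +0.85 − (0.0615/2)(5.910) = +0.668 V.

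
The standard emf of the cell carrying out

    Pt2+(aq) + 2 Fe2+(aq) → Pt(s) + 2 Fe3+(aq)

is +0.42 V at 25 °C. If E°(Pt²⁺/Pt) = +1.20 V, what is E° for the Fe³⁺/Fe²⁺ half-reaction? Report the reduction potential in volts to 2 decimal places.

In the reaction as written the Pt²⁺/Pt couple is reduced (cathode) and Fe³⁺/Fe²⁺ is oxidized (anode), so E°cell = E°(Pt²⁺/Pt) − E°(Fe³⁺/Fe²⁺).
E°(Fe³⁺/Fe²⁺) = E°(cathode) − E°cell = +1.20 − (+0.42) = +0.78 V.

+0.78 V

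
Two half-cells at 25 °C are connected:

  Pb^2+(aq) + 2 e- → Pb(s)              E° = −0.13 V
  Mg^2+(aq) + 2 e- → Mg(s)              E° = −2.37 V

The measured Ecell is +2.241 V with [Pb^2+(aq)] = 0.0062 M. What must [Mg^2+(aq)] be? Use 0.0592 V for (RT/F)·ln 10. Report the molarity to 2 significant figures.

0.0057 M

Pb²⁺/Pb is the cathode (higher E°); E°cell = −0.13 − (−2.37) = +2.24 V with n = 2.
Since E = E° − (0.0592/n)·log Q, log Q = n(E° − E)/0.0592 = −0.034.
For Pb^2+(aq) + Mg(s) → Pb(s) + Mg^2+(aq), the reaction quotient is Q = [Mg^2+(aq)] / [Pb^2+(aq)].
Isolating [Mg^2+(aq)] in Q = 10^{−0.034} yields log [Mg^2+(aq)] = −2.242, i.e. 0.0057 M.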